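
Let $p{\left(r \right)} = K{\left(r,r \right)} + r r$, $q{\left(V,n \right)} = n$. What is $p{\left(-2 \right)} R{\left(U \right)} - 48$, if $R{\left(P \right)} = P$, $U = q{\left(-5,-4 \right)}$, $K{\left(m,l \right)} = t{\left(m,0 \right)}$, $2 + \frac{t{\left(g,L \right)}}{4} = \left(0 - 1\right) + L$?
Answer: $-16$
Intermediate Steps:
$t{\left(g,L \right)} = -12 + 4 L$ ($t{\left(g,L \right)} = -8 + 4 \left(\left(0 - 1\right) + L\right) = -8 + 4 \left(-1 + L\right) = -8 + \left(-4 + 4 L\right) = -12 + 4 L$)
$K{\left(m,l \right)} = -12$ ($K{\left(m,l \right)} = -12 + 4 \cdot 0 = -12 + 0 = -12$)
$U = -4$
$p{\left(r \right)} = -12 + r^{2}$ ($p{\left(r \right)} = -12 + r r = -12 + r^{2}$)
$p{\left(-2 \right)} R{\left(U \right)} - 48 = \left(-12 + \left(-2\right)^{2}\right) \left(-4\right) - 48 = \left(-12 + 4\right) \left(-4\right) - 48 = \left(-8\right) \left(-4\right) - 48 = 32 - 48 = -16$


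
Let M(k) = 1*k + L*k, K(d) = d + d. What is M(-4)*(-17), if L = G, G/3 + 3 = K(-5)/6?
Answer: -884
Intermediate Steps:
K(d) = 2*d
G = -14 (G = -9 + 3*((2*(-5))/6) = -9 + 3*(-10*⅙) = -9 + 3*(-5/3) = -9 - 5 = -14)
L = -14
M(k) = -13*k (M(k) = 1*k - 14*k = k - 14*k = -13*k)
M(-4)*(-17) = -13*(-4)*(-17) = 52*(-17) = -884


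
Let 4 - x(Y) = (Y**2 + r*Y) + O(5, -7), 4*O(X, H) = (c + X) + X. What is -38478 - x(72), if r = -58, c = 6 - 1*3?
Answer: -149883/4 ≈ -37471.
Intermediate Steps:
c = 3 (c = 6 - 3 = 3)
O(X, H) = 3/4 + X/2 (O(X, H) = ((3 + X) + X)/4 = (3 + 2*X)/4 = 3/4 + X/2)
x(Y) = 3/4 - Y**2 + 58*Y (x(Y) = 4 - ((Y**2 - 58*Y) + (3/4 + (1/2)*5)) = 4 - ((Y**2 - 58*Y) + (3/4 + 5/2)) = 4 - ((Y**2 - 58*Y) + 13/4) = 4 - (13/4 + Y**2 - 58*Y) = 4 + (-13/4 - Y**2 + 58*Y) = 3/4 - Y**2 + 58*Y)
-38478 - x(72) = -38478 - (3/4 - 1*72**2 + 58*72) = -38478 - (3/4 - 1*5184 + 4176) = -38478 - (3/4 - 5184 + 4176) = -38478 - 1*(-4029/4) = -38478 + 4029/4 = -149883/4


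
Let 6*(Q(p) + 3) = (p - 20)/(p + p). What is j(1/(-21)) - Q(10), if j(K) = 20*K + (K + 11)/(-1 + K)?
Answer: -7691/924 ≈ -8.3236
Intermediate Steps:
Q(p) = -3 + (-20 + p)/(12*p) (Q(p) = -3 + ((p - 20)/(p + p))/6 = -3 + ((-20 + p)/((2*p)))/6 = -3 + ((-20 + p)*(1/(2*p)))/6 = -3 + ((-20 + p)/(2*p))/6 = -3 + (-20 + p)/(12*p))
j(K) = 20*K + (11 + K)/(-1 + K)
j(1/(-21)) - Q(10) = (11 - 19/(-21) + 20*(1/(-21))**2)/(-1 + 1/(-21)) - 5*(-4 - 7*10)/(12*10) = (11 - 19*(-1/21) + 20*(-1/21)**2)/(-1 - 1/21) - 5*(-4 - 70)/(12*10) = (11 + 19/21 + 20*(1/441))/(-22/21) - 5*(-74)/(12*10) = -21*(11 + 19/21 + 20/441)/22 - 1*(-37/12) = -21/22*5270/441 + 37/12 = -2635/231 + 37/12 = -7691/924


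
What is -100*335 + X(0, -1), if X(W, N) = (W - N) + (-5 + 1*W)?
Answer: -33504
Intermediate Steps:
X(W, N) = -5 - N + 2*W (X(W, N) = (W - N) + (-5 + W) = -5 - N + 2*W)
-100*335 + X(0, -1) = -100*335 + (-5 - 1*(-1) + 2*0) = -33500 + (-5 + 1 + 0) = -33500 - 4 = -33504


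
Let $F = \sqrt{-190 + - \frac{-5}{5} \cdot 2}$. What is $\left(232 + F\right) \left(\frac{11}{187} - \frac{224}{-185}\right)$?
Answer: $\frac{926376}{3145} + \frac{7986 i \sqrt{47}}{3145} \approx 294.56 + 17.408 i$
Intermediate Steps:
$F = 2 i \sqrt{47}$ ($F = \sqrt{-190 + - \frac{-5}{5} \cdot 2} = \sqrt{-190 + \left(-1\right) \left(-1\right) 2} = \sqrt{-190 + 1 \cdot 2} = \sqrt{-190 + 2} = \sqrt{-188} = 2 i \sqrt{47} \approx 13.711 i$)
$\left(232 + F\right) \left(\frac{11}{187} - \frac{224}{-185}\right) = \left(232 + 2 i \sqrt{47}\right) \left(\frac{11}{187} - \frac{224}{-185}\right) = \left(232 + 2 i \sqrt{47}\right) \left(11 \cdot \frac{1}{187} - - \frac{224}{185}\right) = \left(232 + 2 i \sqrt{47}\right) \left(\frac{1}{17} + \frac{224}{185}\right) = \left(232 + 2 i \sqrt{47}\right) \frac{3993}{3145} = \frac{926376}{3145} + \frac{7986 i \sqrt{47}}{3145}$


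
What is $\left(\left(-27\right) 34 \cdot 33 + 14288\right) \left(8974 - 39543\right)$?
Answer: $489287414$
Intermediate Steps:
$\left(\left(-27\right) 34 \cdot 33 + 14288\right) \left(8974 - 39543\right) = \left(\left(-918\right) 33 + 14288\right) \left(-30569\right) = \left(-30294 + 14288\right) \left(-30569\right) = \left(-16006\right) \left(-30569\right) = 489287414$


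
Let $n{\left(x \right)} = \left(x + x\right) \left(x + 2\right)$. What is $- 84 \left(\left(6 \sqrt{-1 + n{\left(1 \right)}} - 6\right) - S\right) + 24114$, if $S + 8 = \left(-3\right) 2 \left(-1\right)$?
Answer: $24450 - 504 \sqrt{5} \approx 23323.0$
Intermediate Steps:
$n{\left(x \right)} = 2 x \left(2 + x\right)$
$S = -2$ ($S = -8 + \left(-3\right) 2 \left(-1\right) = -8 - -6 = -8 + 6 = -2$)
$- 84 \left(\left(6 \sqrt{-1 + n{\left(1 \right)}} - 6\right) - S\right) + 24114 = - 84 \left(\left(6 \sqrt{-1 + 2 \cdot 1 \left(2 + 1\right)} - 6\right) - -2\right) + 24114 = - 84 \left(\left(6 \sqrt{-1 + 2 \cdot 1 \cdot 3} - 6\right) + 2\right) + 24114 = - 84 \left(\left(6 \sqrt{-1 + 6} - 6\right) + 2\right) + 24114 = - 84 \left(\left(6 \sqrt{5} - 6\right) + 2\right) + 24114 = - 84 \left(\left(-6 + 6 \sqrt{5}\right) + 2\right) + 24114 = - 84 \left(-4 + 6 \sqrt{5}\right) + 24114 = \left(336 - 504 \sqrt{5}\right) + 24114 = 24450 - 504 \sqrt{5}$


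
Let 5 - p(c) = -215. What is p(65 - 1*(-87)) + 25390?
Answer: 25610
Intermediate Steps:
p(c) = 220 (p(c) = 5 - 1*(-215) = 5 + 215 = 220)
p(65 - 1*(-87)) + 25390 = 220 + 25390 = 25610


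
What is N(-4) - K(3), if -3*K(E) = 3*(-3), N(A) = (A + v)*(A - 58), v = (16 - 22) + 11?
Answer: -65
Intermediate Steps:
v = 5 (v = -6 + 11 = 5)
N(A) = (-58 + A)*(5 + A) (N(A) = (A + 5)*(A - 58) = (5 + A)*(-58 + A) = (-58 + A)*(5 + A))
K(E) = 3 (K(E) = -(-3) = -1/3*(-9) = 3)
N(-4) - K(3) = (-290 + (-4)**2 - 53*(-4)) - 1*3 = (-290 + 16 + 212) - 3 = -62 - 3 = -65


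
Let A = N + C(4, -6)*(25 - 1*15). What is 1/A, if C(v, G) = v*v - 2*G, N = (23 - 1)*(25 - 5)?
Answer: 1/720 ≈ 0.0013889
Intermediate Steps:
N = 440 (N = 22*20 = 440)
C(v, G) = v² - 2*G
A = 720 (A = 440 + (4² - 2*(-6))*(25 - 1*15) = 440 + (16 + 12)*(25 - 15) = 440 + 28*10 = 440 + 280 = 720)
1/A = 1/720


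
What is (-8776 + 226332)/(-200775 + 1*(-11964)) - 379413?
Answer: -80716159763/212739 ≈ -3.7941e+5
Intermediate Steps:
(-8776 + 226332)/(-200775 + 1*(-11964)) - 379413 = 217556/(-200775 - 11964) - 379413 = 217556/(-212739) - 379413 = 217556*(-1/212739) - 379413 = -217556/212739 - 379413 = -80716159763/212739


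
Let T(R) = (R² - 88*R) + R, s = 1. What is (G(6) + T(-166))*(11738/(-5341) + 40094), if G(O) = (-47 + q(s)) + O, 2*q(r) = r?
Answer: 8984372733570/5341 ≈ 1.6822e+9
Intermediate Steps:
q(r) = r/2
G(O) = -93/2 + O (G(O) = (-47 + (½)*1) + O = (-47 + ½) + O = -93/2 + O)
T(R) = R² - 87*R
(G(6) + T(-166))*(11738/(-5341) + 40094) = ((-93/2 + 6) - 166*(-87 - 166))*(11738/(-5341) + 40094) = (-81/2 - 166*(-253))*(11738*(-1/5341) + 40094) = (-81/2 + 41998)*(-11738/5341 + 40094) = (83915/2)*(214130316/5341) = 8984372733570/5341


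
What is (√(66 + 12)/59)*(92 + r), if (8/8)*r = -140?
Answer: -48*√78/59 ≈ -7.1852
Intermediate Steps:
r = -140
(√(66 + 12)/59)*(92 + r) = (√(66 + 12)/59)*(92 - 140) = (√78*(1/59))*(-48) = (√78/59)*(-48) = -48*√78/59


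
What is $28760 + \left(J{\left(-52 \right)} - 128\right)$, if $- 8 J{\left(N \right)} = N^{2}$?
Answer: $28294$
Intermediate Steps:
$J{\left(N \right)} = - \frac{N^{2}}{8}$
$28760 + \left(J{\left(-52 \right)} - 128\right) = 28760 - \left(128 + \frac{\left(-52\right)^{2}}{8}\right) = 28760 - 466 = 28294$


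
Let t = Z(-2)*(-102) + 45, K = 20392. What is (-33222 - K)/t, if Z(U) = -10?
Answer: -53614/1065 ≈ -50.342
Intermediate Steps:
t = 1065 (t = -10*(-102) + 45 = 1020 + 45 = 1065)
(-33222 - K)/t = (-33222 - 1*20392)/1065 = (-33222 - 20392)*(1/1065) = -53614*1/1065 = -53614/1065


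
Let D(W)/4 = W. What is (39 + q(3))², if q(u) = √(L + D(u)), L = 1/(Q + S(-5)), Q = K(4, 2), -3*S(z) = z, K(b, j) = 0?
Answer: 7668/5 + 234*√35/5 ≈ 1810.5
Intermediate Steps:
D(W) = 4*W
S(z) = -z/3
Q = 0
L = ⅗ (L = 1/(0 - ⅓*(-5)) = 1/(0 + 5/3) = 1/(5/3) = ⅗ ≈ 0.60000)
q(u) = √(⅗ + 4*u)
(39 + q(3))² = (39 + √(15 + 100*3)/5)² = (39 + √(15 + 300)/5)² = (39 + √315/5)² = (39 + (3*√35)/5)² = (39 + 3*√35/5)²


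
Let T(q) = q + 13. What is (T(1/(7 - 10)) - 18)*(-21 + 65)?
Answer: -704/3 ≈ -234.67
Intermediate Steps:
T(q) = 13 + q
(T(1/(7 - 10)) - 18)*(-21 + 65) = ((13 + 1/(7 - 10)) - 18)*(-21 + 65) = ((13 + 1/(-3)) - 18)*44 = ((13 - ⅓) - 18)*44 = (38/3 - 18)*44 = -16/3*44 = -704/3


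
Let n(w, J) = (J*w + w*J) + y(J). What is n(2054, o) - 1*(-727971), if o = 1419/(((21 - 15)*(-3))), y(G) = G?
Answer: 2424269/6 ≈ 4.0405e+5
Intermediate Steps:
o = -473/6 (o = 1419/((6*(-3))) = 1419/(-18) = 1419*(-1/18) = -473/6 ≈ -78.833)
n(w, J) = J + 2*J*w (n(w, J) = (J*w + w*J) + J = (J*w + J*w) + J = 2*J*w + J = J + 2*J*w)
n(2054, o) - 1*(-727971) = -473*(1 + 2*2054)/6 - 1*(-727971) = -473*(1 + 4108)/6 + 727971 = -473/6*4109 + 727971 = -1943557/6 + 727971 = 2424269/6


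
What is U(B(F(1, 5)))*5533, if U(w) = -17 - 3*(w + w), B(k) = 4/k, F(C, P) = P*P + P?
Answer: -492437/5 ≈ -98487.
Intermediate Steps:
F(C, P) = P + P² (F(C, P) = P² + P = P + P²)
U(w) = -17 - 6*w
U(B(F(1, 5)))*5533 = (-17 - 24/(5*(1 + 5)))*5533 = (-17 - 24/(5*6))*5533 = (-17 - 24/30)*5533 = (-17 - 6*2/15)*5533 = (-17 - ⅘)*5533 = -89/5*5533 = -492437/5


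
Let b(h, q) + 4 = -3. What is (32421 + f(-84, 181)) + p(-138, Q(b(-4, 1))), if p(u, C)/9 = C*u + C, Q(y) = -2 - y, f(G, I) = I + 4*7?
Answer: 26465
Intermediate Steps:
f(G, I) = 28 + I (f(G, I) = I + 28 = 28 + I)
b(h, q) = -7 (b(h, q) = -4 - 3 = -7)
p(u, C) = 9*C + 9*C*u (p(u, C) = 9*(C*u + C) = 9*(C + C*u) = 9*C + 9*C*u)
(32421 + f(-84, 181)) + p(-138, Q(b(-4, 1))) = (32421 + (28 + 181)) + 9*(-2 - 1*(-7))*(1 - 138) = (32421 + 209) + 9*(-2 + 7)*(-137) = 32630 + 9*5*(-137) = 32630 - 6165 = 26465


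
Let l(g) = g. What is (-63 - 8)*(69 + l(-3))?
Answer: -4686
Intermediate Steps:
(-63 - 8)*(69 + l(-3)) = (-63 - 8)*(69 - 3) = -71*66 = -4686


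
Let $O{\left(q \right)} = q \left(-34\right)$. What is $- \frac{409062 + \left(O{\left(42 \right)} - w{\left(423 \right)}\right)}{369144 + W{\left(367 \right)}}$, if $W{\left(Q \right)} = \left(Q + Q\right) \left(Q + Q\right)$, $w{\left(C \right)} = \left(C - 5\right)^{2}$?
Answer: $- \frac{23291}{90790} \approx -0.25654$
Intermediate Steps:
$w{\left(C \right)} = \left(-5 + C\right)^{2}$
$O{\left(q \right)} = - 34 q$
$W{\left(Q \right)} = 4 Q^{2}$ ($W{\left(Q \right)} = 2 Q 2 Q = 4 Q^{2}$)
$- \frac{409062 + \left(O{\left(42 \right)} - w{\left(423 \right)}\right)}{369144 + W{\left(367 \right)}} = - \frac{409062 - \left(1428 + \left(-5 + 423\right)^{2}\right)}{369144 + 4 \cdot 367^{2}} = - \frac{409062 - 176152}{369144 + 4 \cdot 134689} = - \frac{409062 - 176152}{369144 + 538756} = - \frac{409062 - 176152}{907900} = - \frac{232910}{907900} = \left(-1\right) \frac{23291}{90790} = - \frac{23291}{90790}$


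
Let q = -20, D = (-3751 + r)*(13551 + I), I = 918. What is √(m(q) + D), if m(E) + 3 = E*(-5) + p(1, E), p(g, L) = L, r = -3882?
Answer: 10*I*√1104418 ≈ 10509.0*I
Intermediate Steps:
D = -110441877 (D = (-3751 - 3882)*(13551 + 918) = -7633*14469 = -110441877)
m(E) = -3 - 4*E (m(E) = -3 + (E*(-5) + E) = -3 + (-5*E + E) = -3 - 4*E)
√(m(q) + D) = √((-3 - 4*(-20)) - 110441877) = √((-3 + 80) - 110441877) = √(77 - 110441877) = √(-110441800) = 10*I*√1104418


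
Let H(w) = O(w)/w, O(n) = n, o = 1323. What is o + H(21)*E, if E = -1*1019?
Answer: 304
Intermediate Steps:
E = -1019
H(w) = 1 (H(w) = w/w = 1)
o + H(21)*E = 1323 + 1*(-1019) = 1323 - 1019 = 304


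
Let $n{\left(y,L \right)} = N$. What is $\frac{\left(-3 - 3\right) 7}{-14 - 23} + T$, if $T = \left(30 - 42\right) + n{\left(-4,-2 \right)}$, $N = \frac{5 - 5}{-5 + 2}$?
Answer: $- \frac{402}{37} \approx -10.865$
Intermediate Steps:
$N = 0$ ($N = \frac{0}{-3} = 0 \left(- \frac{1}{3}\right) = 0$)
$n{\left(y,L \right)} = 0$
$T = -12$ ($T = \left(30 - 42\right) + 0 = -12 + 0 = -12$)
$\frac{\left(-3 - 3\right) 7}{-14 - 23} + T = \frac{\left(-3 - 3\right) 7}{-14 - 23} - 12 = \frac{\left(-6\right) 7}{-37} - 12 = \left(- \frac{1}{37}\right) \left(-42\right) - 12 = \frac{42}{37} - 12 = - \frac{402}{37}$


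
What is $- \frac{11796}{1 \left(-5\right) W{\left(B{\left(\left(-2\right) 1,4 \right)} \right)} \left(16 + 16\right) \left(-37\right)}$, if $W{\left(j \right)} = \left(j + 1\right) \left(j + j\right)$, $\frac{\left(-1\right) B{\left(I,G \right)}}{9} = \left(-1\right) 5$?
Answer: $- \frac{983}{2042400} \approx -0.0004813$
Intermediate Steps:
$B{\left(I,G \right)} = 45$ ($B{\left(I,G \right)} = - 9 \left(\left(-1\right) 5\right) = \left(-9\right) \left(-5\right) = 45$)
$W{\left(j \right)} = 2 j \left(1 + j\right)$ ($W{\left(j \right)} = \left(1 + j\right) 2 j = 2 j \left(1 + j\right)$)
$- \frac{11796}{1 \left(-5\right) W{\left(B{\left(\left(-2\right) 1,4 \right)} \right)} \left(16 + 16\right) \left(-37\right)} = - \frac{11796}{1 \left(-5\right) 2 \cdot 45 \left(1 + 45\right) \left(16 + 16\right) \left(-37\right)} = - \frac{11796}{- 5 \cdot 2 \cdot 45 \cdot 46 \cdot 32 \left(-37\right)} = - \frac{11796}{\left(-5\right) 4140 \cdot 32 \left(-37\right)} = - \frac{11796}{\left(-20700\right) 32 \left(-37\right)} = - \frac{11796}{\left(-662400\right) \left(-37\right)} = - \frac{11796}{24508800} = \left(-11796\right) \frac{1}{24508800} = - \frac{983}{2042400}$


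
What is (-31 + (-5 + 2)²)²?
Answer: 484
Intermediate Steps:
(-31 + (-5 + 2)²)² = (-31 + (-3)²)² = (-31 + 9)² = (-22)² = 484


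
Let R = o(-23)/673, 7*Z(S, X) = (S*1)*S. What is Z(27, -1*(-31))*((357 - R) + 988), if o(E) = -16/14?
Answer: 4619164887/32977 ≈ 1.4007e+5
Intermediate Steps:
o(E) = -8/7 (o(E) = -16*1/14 = -8/7)
Z(S, X) = S²/7 (Z(S, X) = ((S*1)*S)/7 = (S*S)/7 = S²/7)
R = -8/4711 (R = -8/7/673 = -8/7*1/673 = -8/4711 ≈ -0.0016982)
Z(27, -1*(-31))*((357 - R) + 988) = ((⅐)*27²)*((357 - 1*(-8/4711)) + 988) = ((⅐)*729)*((357 + 8/4711) + 988) = 729*(1681835/4711 + 988)/7 = (729/7)*(6336303/4711) = 4619164887/32977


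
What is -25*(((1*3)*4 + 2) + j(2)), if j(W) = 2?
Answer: -400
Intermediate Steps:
-25*(((1*3)*4 + 2) + j(2)) = -25*(((1*3)*4 + 2) + 2) = -25*((3*4 + 2) + 2) = -25*((12 + 2) + 2) = -25*(14 + 2) = -25*16 = -400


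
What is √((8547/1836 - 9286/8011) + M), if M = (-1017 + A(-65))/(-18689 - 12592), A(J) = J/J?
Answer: √256146910824527524057/8520131094 ≈ 1.8784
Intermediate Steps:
A(J) = 1
M = 1016/31281 (M = (-1017 + 1)/(-18689 - 12592) = -1016/(-31281) = -1016*(-1/31281) = 1016/31281 ≈ 0.032480)
√((8547/1836 - 9286/8011) + M) = √((8547/1836 - 9286/8011) + 1016/31281) = √((8547*(1/1836) - 9286*1/8011) + 1016/31281) = √((2849/612 - 9286/8011) + 1016/31281) = √(17140307/4902732 + 1016/31281) = √(180382372993/51120786564) = √256146910824527524057/8520131094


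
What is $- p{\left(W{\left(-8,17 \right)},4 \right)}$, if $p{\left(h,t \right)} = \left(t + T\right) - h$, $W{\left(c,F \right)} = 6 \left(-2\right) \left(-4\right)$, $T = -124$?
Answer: $168$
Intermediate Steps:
$W{\left(c,F \right)} = 48$ ($W{\left(c,F \right)} = \left(-12\right) \left(-4\right) = 48$)
$p{\left(h,t \right)} = -124 + t - h$ ($p{\left(h,t \right)} = \left(t - 124\right) - h = \left(-124 + t\right) - h = -124 + t - h$)
$- p{\left(W{\left(-8,17 \right)},4 \right)} = - (-124 + 4 - 48) = \left(-1\right) \left(-168\right) = 168$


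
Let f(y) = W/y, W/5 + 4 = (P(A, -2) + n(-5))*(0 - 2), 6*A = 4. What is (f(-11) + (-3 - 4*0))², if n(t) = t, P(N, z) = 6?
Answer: 9/121 ≈ 0.074380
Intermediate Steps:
A = ⅔ (A = (⅙)*4 = ⅔ ≈ 0.66667)
W = -30 (W = -20 + 5*((6 - 5)*(0 - 2)) = -20 + 5*(1*(-2)) = -20 + 5*(-2) = -20 - 10 = -30)
f(y) = -30/y
(f(-11) + (-3 - 4*0))² = (-30/(-11) + (-3 - 4*0))² = (-30*(-1/11) + (-3 + 0))² = (30/11 - 3)² = (-3/11)² = 9/121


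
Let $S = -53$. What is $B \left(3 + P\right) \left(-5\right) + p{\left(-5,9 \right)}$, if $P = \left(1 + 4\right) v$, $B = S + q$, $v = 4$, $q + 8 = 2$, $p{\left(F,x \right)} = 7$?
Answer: $6792$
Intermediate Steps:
$q = -6$ ($q = -8 + 2 = -6$)
$B = -59$ ($B = -53 - 6 = -59$)
$P = 20$ ($P = \left(1 + 4\right) 4 = 5 \cdot 4 = 20$)
$B \left(3 + P\right) \left(-5\right) + p{\left(-5,9 \right)} = - 59 \left(3 + 20\right) \left(-5\right) + 7 = - 59 \cdot 23 \left(-5\right) + 7 = \left(-59\right) \left(-115\right) + 7 = 6785 + 7 = 6792$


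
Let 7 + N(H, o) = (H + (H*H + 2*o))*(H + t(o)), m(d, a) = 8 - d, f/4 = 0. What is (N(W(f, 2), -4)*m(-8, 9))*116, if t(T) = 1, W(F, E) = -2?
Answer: -1856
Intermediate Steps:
f = 0 (f = 4*0 = 0)
N(H, o) = -7 + (1 + H)*(H + H² + 2*o) (N(H, o) = -7 + (H + (H*H + 2*o))*(H + 1) = -7 + (H + (H² + 2*o))*(1 + H) = -7 + (H + H² + 2*o)*(1 + H) = -7 + (1 + H)*(H + H² + 2*o))
(N(W(f, 2), -4)*m(-8, 9))*116 = ((-7 - 2 + (-2)³ + 2*(-4) + 2*(-2)² + 2*(-2)*(-4))*(8 - 1*(-8)))*116 = ((-7 - 2 - 8 - 8 + 2*4 + 16)*(8 + 8))*116 = ((-7 - 2 - 8 - 8 + 8 + 16)*16)*116 = -1*16*116 = -16*116 = -1856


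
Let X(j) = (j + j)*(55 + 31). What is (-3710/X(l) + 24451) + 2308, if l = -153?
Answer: 352096777/13158 ≈ 26759.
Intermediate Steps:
X(j) = 172*j (X(j) = (2*j)*86 = 172*j)
(-3710/X(l) + 24451) + 2308 = (-3710/(172*(-153)) + 24451) + 2308 = (-3710/(-26316) + 24451) + 2308 = (-3710*(-1/26316) + 24451) + 2308 = (1855/13158 + 24451) + 2308 = 321728113/13158 + 2308 = 352096777/13158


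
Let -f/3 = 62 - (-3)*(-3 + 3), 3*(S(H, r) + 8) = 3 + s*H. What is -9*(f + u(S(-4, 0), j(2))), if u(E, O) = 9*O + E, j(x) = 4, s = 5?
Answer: 1473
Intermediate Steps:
S(H, r) = -7 + 5*H/3 (S(H, r) = -8 + (3 + 5*H)/3 = -8 + (1 + 5*H/3) = -7 + 5*H/3)
u(E, O) = E + 9*O
f = -186 (f = -3*(62 - (-3)*(-3 + 3)) = -3*(62 - (-3)*0) = -3*(62 - 1*0) = -3*(62 + 0) = -3*62 = -186)
-9*(f + u(S(-4, 0), j(2))) = -9*(-186 + ((-7 + (5/3)*(-4)) + 9*4)) = -9*(-186 + ((-7 - 20/3) + 36)) = -9*(-186 + (-41/3 + 36)) = -9*(-186 + 67/3) = -9*(-491/3) = 1473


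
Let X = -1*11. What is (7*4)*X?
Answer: -308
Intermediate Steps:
X = -11
(7*4)*X = (7*4)*(-11) = 28*(-11) = -308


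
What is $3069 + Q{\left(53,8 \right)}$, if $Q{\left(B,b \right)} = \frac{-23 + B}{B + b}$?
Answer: $\frac{187239}{61} \approx 3069.5$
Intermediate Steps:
$Q{\left(B,b \right)} = \frac{-23 + B}{B + b}$
$3069 + Q{\left(53,8 \right)} = 3069 + \frac{-23 + 53}{53 + 8} = 3069 + \frac{1}{61} \cdot 30 = 3069 + \frac{30}{61} = \frac{187239}{61}$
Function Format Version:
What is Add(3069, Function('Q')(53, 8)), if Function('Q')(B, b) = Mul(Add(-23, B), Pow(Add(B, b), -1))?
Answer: Rational(187239, 61) ≈ 3069.5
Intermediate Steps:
Function('Q')(B, b) = Mul(Pow(Add(B, b), -1), Add(-23, B))
Add(3069, Function('Q')(53, 8)) = Add(3069, Mul(Pow(Add(53, 8), -1), Add(-23, 53))) = Add(3069, Mul(Pow(61, -1), 30)) = Add(3069, Mul(Rational(1, 61), 30)) = Add(3069, Rational(30, 61)) = Rational(187239, 61)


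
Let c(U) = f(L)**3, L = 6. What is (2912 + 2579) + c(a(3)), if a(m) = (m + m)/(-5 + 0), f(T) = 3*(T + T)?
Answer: 52147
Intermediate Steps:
f(T) = 6*T (f(T) = 3*(2*T) = 6*T)
a(m) = -2*m/5 (a(m) = (2*m)/(-5) = (2*m)*(-1/5) = -2*m/5)
c(U) = 46656 (c(U) = (6*6)**3 = 36**3 = 46656)
(2912 + 2579) + c(a(3)) = (2912 + 2579) + 46656 = 5491 + 46656 = 52147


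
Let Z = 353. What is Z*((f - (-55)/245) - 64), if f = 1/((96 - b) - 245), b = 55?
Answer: -225054797/9996 ≈ -22515.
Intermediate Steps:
f = -1/204 (f = 1/((96 - 1*55) - 245) = 1/((96 - 55) - 245) = 1/(41 - 245) = 1/(-204) = -1/204 ≈ -0.0049020)
Z*((f - (-55)/245) - 64) = 353*((-1/204 - (-55)/245) - 64) = 353*((-1/204 - 1*(-11/49)) - 64) = 353*((-1/204 + 11/49) - 64) = 353*(2195/9996 - 64) = 353*(-637549/9996) = -225054797/9996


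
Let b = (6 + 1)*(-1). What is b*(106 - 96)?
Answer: -70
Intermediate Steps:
b = -7 (b = 7*(-1) = -7)
b*(106 - 96) = -7*(106 - 96) = -7*10 = -70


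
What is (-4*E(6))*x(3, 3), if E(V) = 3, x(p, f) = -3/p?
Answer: 12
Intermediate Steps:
(-4*E(6))*x(3, 3) = (-4*3)*(-3/3) = -(-36)/3 = -12*(-1) = 12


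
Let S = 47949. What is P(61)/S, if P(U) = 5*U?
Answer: 305/47949 ≈ 0.0063609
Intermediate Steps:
P(61)/S = (5*61)/47949 = 305*(1/47949) = 305/47949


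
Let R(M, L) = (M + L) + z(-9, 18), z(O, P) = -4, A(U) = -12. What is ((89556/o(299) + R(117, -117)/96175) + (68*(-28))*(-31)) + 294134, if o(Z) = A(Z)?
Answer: 33247216621/96175 ≈ 3.4570e+5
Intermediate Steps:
o(Z) = -12
R(M, L) = -4 + L + M (R(M, L) = (M + L) - 4 = (L + M) - 4 = -4 + L + M)
((89556/o(299) + R(117, -117)/96175) + (68*(-28))*(-31)) + 294134 = ((89556/(-12) + (-4 - 117 + 117)/96175) + (68*(-28))*(-31)) + 294134 = ((89556*(-1/12) - 4*1/96175) - 1904*(-31)) + 294134 = ((-7463 - 4/96175) + 59024) + 294134 = (-717754029/96175 + 59024) + 294134 = 4958879171/96175 + 294134 = 33247216621/96175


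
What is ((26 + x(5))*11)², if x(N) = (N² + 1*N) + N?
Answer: 450241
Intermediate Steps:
x(N) = N² + 2*N (x(N) = (N² + N) + N = (N + N²) + N = N² + 2*N)
((26 + x(5))*11)² = ((26 + 5*(2 + 5))*11)² = ((26 + 5*7)*11)² = ((26 + 35)*11)² = (61*11)² = 671² = 450241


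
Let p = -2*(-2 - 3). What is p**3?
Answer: 1000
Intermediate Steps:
p = 10 (p = -2*(-5) = 10)
p**3 = 10**3 = 1000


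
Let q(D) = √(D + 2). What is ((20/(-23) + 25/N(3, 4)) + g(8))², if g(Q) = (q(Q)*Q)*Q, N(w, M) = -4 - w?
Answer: 1062235385/25921 - 91520*√10/161 ≈ 39182.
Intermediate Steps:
q(D) = √(2 + D)
g(Q) = Q²*√(2 + Q) (g(Q) = (√(2 + Q)*Q)*Q = (Q*√(2 + Q))*Q = Q²*√(2 + Q))
((20/(-23) + 25/N(3, 4)) + g(8))² = ((20/(-23) + 25/(-4 - 1*3)) + 8²*√(2 + 8))² = ((20*(-1/23) + 25/(-4 - 3)) + 64*√10)² = ((-20/23 + 25/(-7)) + 64*√10)² = ((-20/23 + 25*(-⅐)) + 64*√10)² = ((-20/23 - 25/7) + 64*√10)² = (-715/161 + 64*√10)²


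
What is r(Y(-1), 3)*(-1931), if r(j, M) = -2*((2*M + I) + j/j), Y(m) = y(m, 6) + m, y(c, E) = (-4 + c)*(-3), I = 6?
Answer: 50206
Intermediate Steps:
y(c, E) = 12 - 3*c
Y(m) = 12 - 2*m (Y(m) = (12 - 3*m) + m = 12 - 2*m)
r(j, M) = -14 - 4*M (r(j, M) = -2*((2*M + 6) + j/j) = -2*((6 + 2*M) + 1) = -2*(7 + 2*M) = -14 - 4*M)
r(Y(-1), 3)*(-1931) = (-14 - 4*3)*(-1931) = (-14 - 12)*(-1931) = -26*(-1931) = 50206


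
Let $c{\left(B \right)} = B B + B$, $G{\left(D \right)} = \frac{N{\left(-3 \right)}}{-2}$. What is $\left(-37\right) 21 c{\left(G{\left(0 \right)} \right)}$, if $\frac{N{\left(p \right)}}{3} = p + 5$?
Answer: $-4662$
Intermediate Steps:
$N{\left(p \right)} = 15 + 3 p$ ($N{\left(p \right)} = 3 \left(p + 5\right) = 3 \left(5 + p\right) = 15 + 3 p$)
$G{\left(D \right)} = -3$ ($G{\left(D \right)} = \frac{15 + 3 \left(-3\right)}{-2} = \left(15 - 9\right) \left(- \frac{1}{2}\right) = 6 \left(- \frac{1}{2}\right) = -3$)
$c{\left(B \right)} = B + B^{2}$ ($c{\left(B \right)} = B^{2} + B = B + B^{2}$)
$\left(-37\right) 21 c{\left(G{\left(0 \right)} \right)} = \left(-37\right) 21 \left(- 3 \left(1 - 3\right)\right) = - 777 \left(\left(-3\right) \left(-2\right)\right) = \left(-777\right) 6 = -4662$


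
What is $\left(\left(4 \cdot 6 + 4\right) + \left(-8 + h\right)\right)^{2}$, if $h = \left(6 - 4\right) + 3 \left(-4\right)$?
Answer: $100$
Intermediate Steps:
$h = -10$ ($h = \left(6 - 4\right) - 12 = 2 - 12 = -10$)
$\left(\left(4 \cdot 6 + 4\right) + \left(-8 + h\right)\right)^{2} = \left(\left(4 \cdot 6 + 4\right) - 18\right)^{2} = \left(\left(24 + 4\right) - 18\right)^{2} = \left(28 - 18\right)^{2} = 10^{2} = 100$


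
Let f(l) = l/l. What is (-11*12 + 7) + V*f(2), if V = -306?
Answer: -431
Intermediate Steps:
f(l) = 1
(-11*12 + 7) + V*f(2) = (-11*12 + 7) - 306*1 = (-132 + 7) - 306 = -125 - 306 = -431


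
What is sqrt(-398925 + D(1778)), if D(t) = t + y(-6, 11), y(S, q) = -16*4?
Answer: I*sqrt(397211) ≈ 630.25*I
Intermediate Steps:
y(S, q) = -64
D(t) = -64 + t (D(t) = t - 64 = -64 + t)
sqrt(-398925 + D(1778)) = sqrt(-398925 + (-64 + 1778)) = sqrt(-398925 + 1714) = sqrt(-397211) = I*sqrt(397211)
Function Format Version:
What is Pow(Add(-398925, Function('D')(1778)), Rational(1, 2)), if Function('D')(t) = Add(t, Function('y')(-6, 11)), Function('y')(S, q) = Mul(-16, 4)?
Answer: Mul(I, Pow(397211, Rational(1, 2))) ≈ Mul(630.25, I)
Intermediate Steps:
Function('y')(S, q) = -64
Function('D')(t) = Add(-64, t) (Function('D')(t) = Add(t, -64) = Add(-64, t))
Pow(Add(-398925, Function('D')(1778)), Rational(1, 2)) = Pow(Add(-398925, Add(-64, 1778)), Rational(1, 2)) = Pow(Add(-398925, 1714), Rational(1, 2)) = Pow(-397211, Rational(1, 2)) = Mul(I, Pow(397211, Rational(1, 2)))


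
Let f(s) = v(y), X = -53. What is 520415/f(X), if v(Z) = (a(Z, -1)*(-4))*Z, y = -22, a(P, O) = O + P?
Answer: -520415/2024 ≈ -257.12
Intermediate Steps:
v(Z) = Z*(4 - 4*Z) (v(Z) = ((-1 + Z)*(-4))*Z = (4 - 4*Z)*Z = Z*(4 - 4*Z))
f(s) = -2024 (f(s) = 4*(-22)*(1 - 1*(-22)) = 4*(-22)*(1 + 22) = 4*(-22)*23 = -2024)
520415/f(X) = 520415/(-2024) = 520415*(-1/2024) = -520415/2024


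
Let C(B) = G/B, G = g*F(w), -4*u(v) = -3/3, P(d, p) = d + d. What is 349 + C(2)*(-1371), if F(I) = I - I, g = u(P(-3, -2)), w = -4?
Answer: 349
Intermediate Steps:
P(d, p) = 2*d
u(v) = 1/4 (u(v) = -(-3)/(4*3) = -1/4*(-1) = 1/4)
g = 1/4 ≈ 0.25000
F(I) = 0
G = 0 (G = (1/4)*0 = 0)
C(B) = 0 (C(B) = 0/B = 0)
349 + C(2)*(-1371) = 349 + 0*(-1371) = 349 + 0 = 349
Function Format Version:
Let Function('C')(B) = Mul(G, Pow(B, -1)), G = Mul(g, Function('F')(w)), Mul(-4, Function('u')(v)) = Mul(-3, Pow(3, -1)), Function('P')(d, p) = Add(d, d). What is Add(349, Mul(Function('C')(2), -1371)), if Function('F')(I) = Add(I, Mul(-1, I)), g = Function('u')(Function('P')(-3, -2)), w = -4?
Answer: 349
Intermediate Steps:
Function('P')(d, p) = Mul(2, d)
Function('u')(v) = Rational(1, 4) (Function('u')(v) = Mul(Rational(-1, 4), Mul(-3, Pow(3, -1))) = Mul(Rational(-1, 4), Mul(-3, Rational(1, 3))) = Mul(Rational(-1, 4), -1) = Rational(1, 4))
g = Rational(1, 4) ≈ 0.25000
Function('F')(I) = 0
G = 0 (G = Mul(Rational(1, 4), 0) = 0)
Function('C')(B) = 0 (Function('C')(B) = Mul(0, Pow(B, -1)) = 0)
Add(349, Mul(Function('C')(2), -1371)) = Add(349, Mul(0, -1371)) = Add(349, 0) = 349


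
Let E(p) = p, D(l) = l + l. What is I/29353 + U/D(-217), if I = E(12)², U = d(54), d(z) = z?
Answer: -761283/6369601 ≈ -0.11952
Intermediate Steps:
U = 54
D(l) = 2*l
I = 144 (I = 12² = 144)
I/29353 + U/D(-217) = 144/29353 + 54/((2*(-217))) = 144*(1/29353) + 54/(-434) = 144/29353 + 54*(-1/434) = 144/29353 - 27/217 = -761283/6369601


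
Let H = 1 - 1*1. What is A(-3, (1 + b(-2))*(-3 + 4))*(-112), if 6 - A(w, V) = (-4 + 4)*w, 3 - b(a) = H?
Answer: -672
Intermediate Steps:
H = 0 (H = 1 - 1 = 0)
b(a) = 3 (b(a) = 3 - 1*0 = 3 + 0 = 3)
A(w, V) = 6 (A(w, V) = 6 - (-4 + 4)*w = 6 - 0*w = 6 - 1*0 = 6 + 0 = 6)
A(-3, (1 + b(-2))*(-3 + 4))*(-112) = 6*(-112) = -672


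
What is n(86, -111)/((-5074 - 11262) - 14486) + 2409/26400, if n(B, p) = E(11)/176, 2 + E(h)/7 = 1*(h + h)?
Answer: 12371533/135616800 ≈ 0.091224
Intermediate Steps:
E(h) = -14 + 14*h (E(h) = -14 + 7*(1*(h + h)) = -14 + 7*(1*(2*h)) = -14 + 7*(2*h) = -14 + 14*h)
n(B, p) = 35/44 (n(B, p) = (-14 + 14*11)/176 = (-14 + 154)*(1/176) = 140*(1/176) = 35/44)
n(86, -111)/((-5074 - 11262) - 14486) + 2409/26400 = 35/(44*((-5074 - 11262) - 14486)) + 2409/26400 = 35/(44*(-16336 - 14486)) + 2409*(1/26400) = (35/44)/(-30822) + 73/800 = (35/44)*(-1/30822) + 73/800 = -35/1356168 + 73/800 = 12371533/135616800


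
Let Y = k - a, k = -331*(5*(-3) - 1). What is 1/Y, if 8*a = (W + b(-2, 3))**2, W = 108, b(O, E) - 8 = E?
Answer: 8/28207 ≈ 0.00028362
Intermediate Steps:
b(O, E) = 8 + E
k = 5296 (k = -331*(-15 - 1) = -331*(-16) = 5296)
a = 14161/8 (a = (108 + (8 + 3))**2/8 = (108 + 11)**2/8 = (1/8)*119**2 = (1/8)*14161 = 14161/8 ≈ 1770.1)
Y = 28207/8 (Y = 5296 - 1*14161/8 = 5296 - 14161/8 = 28207/8 ≈ 3525.9)
1/Y = 1/(28207/8) = 8/28207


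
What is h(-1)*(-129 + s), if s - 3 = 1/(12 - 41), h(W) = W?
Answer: 3655/29 ≈ 126.03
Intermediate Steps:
s = 86/29 (s = 3 + 1/(12 - 41) = 3 + 1/(-29) = 3 - 1/29 = 86/29 ≈ 2.9655)
h(-1)*(-129 + s) = -(-129 + 86/29) = -1*(-3655/29) = 3655/29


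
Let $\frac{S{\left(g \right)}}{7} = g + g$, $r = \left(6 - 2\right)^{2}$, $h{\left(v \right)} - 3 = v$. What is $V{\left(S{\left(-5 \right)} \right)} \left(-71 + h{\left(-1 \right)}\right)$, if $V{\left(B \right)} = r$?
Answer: $-1104$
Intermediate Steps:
$h{\left(v \right)} = 3 + v$
$r = 16$ ($r = 4^{2} = 16$)
$S{\left(g \right)} = 14 g$ ($S{\left(g \right)} = 7 \left(g + g\right) = 7 \cdot 2 g = 14 g$)
$V{\left(B \right)} = 16$
$V{\left(S{\left(-5 \right)} \right)} \left(-71 + h{\left(-1 \right)}\right) = 16 \left(-71 + \left(3 - 1\right)\right) = 16 \left(-71 + 2\right) = 16 \left(-69\right) = -1104$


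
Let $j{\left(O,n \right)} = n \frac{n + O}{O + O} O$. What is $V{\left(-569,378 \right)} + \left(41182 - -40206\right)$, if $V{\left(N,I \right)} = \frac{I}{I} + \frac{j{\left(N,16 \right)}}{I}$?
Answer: $\frac{2197187}{27} \approx 81377.0$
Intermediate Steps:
$j{\left(O,n \right)} = \frac{n \left(O + n\right)}{2}$ ($j{\left(O,n \right)} = n \frac{O + n}{2 O} O = \frac{n \left(O + n\right)}{2 O} O = \frac{n \left(O + n\right)}{2}$)
$V{\left(N,I \right)} = 1 + \frac{128 + 8 N}{I}$ ($V{\left(N,I \right)} = \frac{I}{I} + \frac{\frac{1}{2} \cdot 16 \left(N + 16\right)}{I} = 1 + \frac{\frac{1}{2} \cdot 16 \left(16 + N\right)}{I} = 1 + \frac{128 + 8 N}{I}$)
$V{\left(-569,378 \right)} + \left(41182 - -40206\right) = \frac{128 + 378 + 8 \left(-569\right)}{378} + \left(41182 - -40206\right) = \frac{128 + 378 - 4552}{378} + \left(41182 + 40206\right) = \frac{1}{378} \left(-4046\right) + 81388 = - \frac{289}{27} + 81388 = \frac{2197187}{27}$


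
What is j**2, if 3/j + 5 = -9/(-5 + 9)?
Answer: 144/841 ≈ 0.17122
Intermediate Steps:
j = -12/29 (j = 3/(-5 - 9/(-5 + 9)) = 3/(-5 - 9/4) = 3/(-29/4) = 3*(-4/29) = -12/29 ≈ -0.41379)
j**2 = (-12/29)**2 = 144/841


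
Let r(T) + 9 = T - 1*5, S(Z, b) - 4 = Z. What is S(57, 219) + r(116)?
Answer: 163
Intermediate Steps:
S(Z, b) = 4 + Z
r(T) = -14 + T (r(T) = -9 + (T - 1*5) = -9 + (T - 5) = -9 + (-5 + T) = -14 + T)
S(57, 219) + r(116) = (4 + 57) + (-14 + 116) = 61 + 102 = 163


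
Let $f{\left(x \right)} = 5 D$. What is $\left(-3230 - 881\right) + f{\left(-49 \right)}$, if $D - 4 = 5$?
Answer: $-4066$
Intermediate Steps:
$D = 9$ ($D = 4 + 5 = 9$)
$f{\left(x \right)} = 45$ ($f{\left(x \right)} = 5 \cdot 9 = 45$)
$\left(-3230 - 881\right) + f{\left(-49 \right)} = \left(-3230 - 881\right) + 45 = -4111 + 45 = -4066$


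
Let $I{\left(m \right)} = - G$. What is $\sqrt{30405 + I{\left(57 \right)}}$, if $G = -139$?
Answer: $4 \sqrt{1909} \approx 174.77$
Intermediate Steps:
$I{\left(m \right)} = 139$ ($I{\left(m \right)} = \left(-1\right) \left(-139\right) = 139$)
$\sqrt{30405 + I{\left(57 \right)}} = \sqrt{30405 + 139} = \sqrt{30544} = 4 \sqrt{1909}$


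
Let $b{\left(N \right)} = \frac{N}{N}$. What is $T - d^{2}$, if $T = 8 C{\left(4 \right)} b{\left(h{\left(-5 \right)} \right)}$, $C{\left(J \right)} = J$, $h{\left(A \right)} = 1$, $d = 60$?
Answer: $-3568$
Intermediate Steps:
$b{\left(N \right)} = 1$
$T = 32$ ($T = 8 \cdot 4 \cdot 1 = 32 \cdot 1 = 32$)
$T - d^{2} = 32 - 60^{2} = 32 - 3600 = -3568$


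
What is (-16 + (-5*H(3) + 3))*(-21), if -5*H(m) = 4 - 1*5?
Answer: 294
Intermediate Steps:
H(m) = ⅕ (H(m) = -(4 - 1*5)/5 = -(4 - 5)/5 = -⅕*(-1) = ⅕)
(-16 + (-5*H(3) + 3))*(-21) = (-16 + (-5*⅕ + 3))*(-21) = (-16 + (-1 + 3))*(-21) = (-16 + 2)*(-21) = -14*(-21) = 294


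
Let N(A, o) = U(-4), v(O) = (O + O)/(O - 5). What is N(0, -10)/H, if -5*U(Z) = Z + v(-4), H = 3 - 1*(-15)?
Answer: 14/405 ≈ 0.034568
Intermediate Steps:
v(O) = 2*O/(-5 + O) (v(O) = (2*O)/(-5 + O) = 2*O/(-5 + O))
H = 18 (H = 3 + 15 = 18)
U(Z) = -8/45 - Z/5 (U(Z) = -(Z + 2*(-4)/(-5 - 4))/5 = -(Z + 2*(-4)/(-9))/5 = -(Z + 2*(-4)*(-⅑))/5 = -(Z + 8/9)/5 = -(8/9 + Z)/5 = -8/45 - Z/5)
N(A, o) = 28/45 (N(A, o) = -8/45 - ⅕*(-4) = -8/45 + ⅘ = 28/45)
N(0, -10)/H = (28/45)/18 = (28/45)*(1/18) = 14/405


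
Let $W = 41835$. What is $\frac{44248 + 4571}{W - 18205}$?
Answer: $\frac{48819}{23630} \approx 2.066$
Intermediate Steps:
$\frac{44248 + 4571}{W - 18205} = \frac{44248 + 4571}{41835 - 18205} = \frac{48819}{23630}$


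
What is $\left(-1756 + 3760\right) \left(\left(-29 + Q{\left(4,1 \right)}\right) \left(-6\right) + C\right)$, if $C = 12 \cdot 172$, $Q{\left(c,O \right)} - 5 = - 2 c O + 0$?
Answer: $4521024$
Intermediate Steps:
$Q{\left(c,O \right)} = 5 - 2 O c$ ($Q{\left(c,O \right)} = 5 + \left(- 2 c O + 0\right) = 5 + \left(- 2 O c + 0\right) = 5 - 2 O c$)
$C = 2064$
$\left(-1756 + 3760\right) \left(\left(-29 + Q{\left(4,1 \right)}\right) \left(-6\right) + C\right) = \left(-1756 + 3760\right) \left(\left(-29 + \left(5 - 2 \cdot 4\right)\right) \left(-6\right) + 2064\right) = 2004 \left(\left(-29 + \left(5 - 8\right)\right) \left(-6\right) + 2064\right) = 2004 \left(\left(-29 - 3\right) \left(-6\right) + 2064\right) = 2004 \left(\left(-32\right) \left(-6\right) + 2064\right) = 2004 \left(192 + 2064\right) = 2004 \cdot 2256 = 4521024$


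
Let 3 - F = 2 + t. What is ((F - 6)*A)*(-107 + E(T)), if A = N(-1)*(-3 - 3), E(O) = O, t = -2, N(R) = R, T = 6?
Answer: 1818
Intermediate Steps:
A = 6 (A = -(-3 - 3) = -1*(-6) = 6)
F = 3 (F = 3 - (2 - 2) = 3 - 1*0 = 3 + 0 = 3)
((F - 6)*A)*(-107 + E(T)) = ((3 - 6)*6)*(-107 + 6) = -3*6*(-101) = -18*(-101) = 1818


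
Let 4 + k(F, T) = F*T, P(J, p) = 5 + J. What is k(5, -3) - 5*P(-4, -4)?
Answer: -24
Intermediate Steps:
k(F, T) = -4 + F*T
k(5, -3) - 5*P(-4, -4) = (-4 + 5*(-3)) - 5*(5 - 4) = (-4 - 15) - 5*1 = -19 - 5 = -24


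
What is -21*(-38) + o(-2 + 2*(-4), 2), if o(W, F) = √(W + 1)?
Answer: 798 + 3*I ≈ 798.0 + 3.0*I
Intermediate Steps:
o(W, F) = √(1 + W)
-21*(-38) + o(-2 + 2*(-4), 2) = -21*(-38) + √(1 + (-2 + 2*(-4))) = 798 + √(1 + (-2 - 8)) = 798 + √(1 - 10) = 798 + √(-9) = 798 + 3*I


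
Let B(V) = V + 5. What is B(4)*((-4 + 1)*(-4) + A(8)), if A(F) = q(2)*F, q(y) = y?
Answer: 252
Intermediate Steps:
B(V) = 5 + V
A(F) = 2*F
B(4)*((-4 + 1)*(-4) + A(8)) = (5 + 4)*((-4 + 1)*(-4) + 2*8) = 9*(-3*(-4) + 16) = 9*(12 + 16) = 9*28 = 252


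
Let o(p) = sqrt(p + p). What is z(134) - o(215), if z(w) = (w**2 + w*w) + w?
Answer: 36046 - sqrt(430) ≈ 36025.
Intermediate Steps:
z(w) = w + 2*w**2 (z(w) = (w**2 + w**2) + w = 2*w**2 + w = w + 2*w**2)
o(p) = sqrt(2)*sqrt(p) (o(p) = sqrt(2*p) = sqrt(2)*sqrt(p))
z(134) - o(215) = 134*(1 + 2*134) - sqrt(2)*sqrt(215) = 134*(1 + 268) - sqrt(430) = 134*269 - sqrt(430) = 36046 - sqrt(430)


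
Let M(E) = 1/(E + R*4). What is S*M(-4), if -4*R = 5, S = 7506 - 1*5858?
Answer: -1648/9 ≈ -183.11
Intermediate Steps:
S = 1648 (S = 7506 - 5858 = 1648)
R = -5/4 (R = -¼*5 = -5/4 ≈ -1.2500)
M(E) = 1/(-5 + E) (M(E) = 1/(E - 5/4*4) = 1/(E - 5) = 1/(-5 + E))
S*M(-4) = 1648/(-5 - 4) = 1648/(-9) = 1648*(-⅑) = -1648/9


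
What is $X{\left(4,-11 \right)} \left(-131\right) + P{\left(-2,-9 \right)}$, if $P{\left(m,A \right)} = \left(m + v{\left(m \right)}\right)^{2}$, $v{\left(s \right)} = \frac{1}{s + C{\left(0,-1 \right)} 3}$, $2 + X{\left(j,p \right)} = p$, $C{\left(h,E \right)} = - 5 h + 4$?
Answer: $\frac{170661}{100} \approx 1706.6$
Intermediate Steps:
$C{\left(h,E \right)} = 4 - 5 h$
$X{\left(j,p \right)} = -2 + p$
$v{\left(s \right)} = \frac{1}{12 + s}$ ($v{\left(s \right)} = \frac{1}{s + \left(4 - 0\right) 3} = \frac{1}{s + \left(4 + 0\right) 3} = \frac{1}{s + 4 \cdot 3} = \frac{1}{s + 12} = \frac{1}{12 + s}$)
$P{\left(m,A \right)} = \left(m + \frac{1}{12 + m}\right)^{2}$
$X{\left(4,-11 \right)} \left(-131\right) + P{\left(-2,-9 \right)} = \left(-2 - 11\right) \left(-131\right) + \left(-2 + \frac{1}{12 - 2}\right)^{2} = \left(-13\right) \left(-131\right) + \left(-2 + \frac{1}{10}\right)^{2} = 1703 + \left(-2 + \frac{1}{10}\right)^{2} = 1703 + \left(- \frac{19}{10}\right)^{2} = 1703 + \frac{361}{100} = \frac{170661}{100}$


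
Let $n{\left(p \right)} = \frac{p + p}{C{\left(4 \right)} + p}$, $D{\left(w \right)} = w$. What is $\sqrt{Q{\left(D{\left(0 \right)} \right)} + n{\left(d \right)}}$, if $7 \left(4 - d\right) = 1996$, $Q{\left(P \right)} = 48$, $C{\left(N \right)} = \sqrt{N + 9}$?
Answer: $\frac{4 \sqrt{6150 - 21 \sqrt{13}}}{\sqrt{1968 - 7 \sqrt{13}}} \approx 7.0729$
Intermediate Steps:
$C{\left(N \right)} = \sqrt{9 + N}$
$d = - \frac{1968}{7}$ ($d = 4 - \frac{1996}{7} = - \frac{1968}{7} \approx -281.14$)
$n{\left(p \right)} = \frac{2 p}{p + \sqrt{13}}$ ($n{\left(p \right)} = \frac{p + p}{\sqrt{9 + 4} + p} = \frac{2 p}{\sqrt{13} + p} = \frac{2 p}{p + \sqrt{13}}$)
$\sqrt{Q{\left(D{\left(0 \right)} \right)} + n{\left(d \right)}} = \sqrt{48 + 2 \left(- \frac{1968}{7}\right) \frac{1}{- \frac{1968}{7} + \sqrt{13}}} = \sqrt{48 - \frac{3936}{7 \left(- \frac{1968}{7} + \sqrt{13}\right)}}$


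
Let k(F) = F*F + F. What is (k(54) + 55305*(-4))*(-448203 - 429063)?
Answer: 191463304500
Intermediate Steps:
k(F) = F + F² (k(F) = F² + F = F + F²)
(k(54) + 55305*(-4))*(-448203 - 429063) = (54*(1 + 54) + 55305*(-4))*(-448203 - 429063) = (54*55 - 221220)*(-877266) = (2970 - 221220)*(-877266) = -218250*(-877266) = 191463304500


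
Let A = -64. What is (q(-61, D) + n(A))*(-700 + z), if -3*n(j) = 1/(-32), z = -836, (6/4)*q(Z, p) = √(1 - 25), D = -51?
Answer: -16 - 2048*I*√6 ≈ -16.0 - 5016.6*I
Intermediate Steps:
q(Z, p) = 4*I*√6/3 (q(Z, p) = 2*√(1 - 25)/3 = 2*√(-24)/3 = 2*(2*I*√6)/3 = 4*I*√6/3)
n(j) = 1/96 (n(j) = -⅓/(-32) = -⅓*(-1/32) = 1/96)
(q(-61, D) + n(A))*(-700 + z) = (4*I*√6/3 + 1/96)*(-700 - 836) = (1/96 + 4*I*√6/3)*(-1536) = -16 - 2048*I*√6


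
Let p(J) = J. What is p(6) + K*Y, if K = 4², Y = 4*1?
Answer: 70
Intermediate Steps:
Y = 4
K = 16
p(6) + K*Y = 6 + 16*4 = 6 + 64 = 70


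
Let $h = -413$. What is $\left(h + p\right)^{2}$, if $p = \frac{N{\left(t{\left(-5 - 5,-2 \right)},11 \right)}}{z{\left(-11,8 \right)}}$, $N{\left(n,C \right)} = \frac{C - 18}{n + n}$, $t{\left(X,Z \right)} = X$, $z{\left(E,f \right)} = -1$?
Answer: $\frac{68343289}{400} \approx 1.7086 \cdot 10^{5}$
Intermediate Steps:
$N{\left(n,C \right)} = \frac{-18 + C}{2 n}$
$p = - \frac{7}{20}$ ($p = \frac{\frac{1}{2} \frac{1}{-5 - 5} \left(-18 + 11\right)}{-1} = \frac{1}{2} \frac{1}{-5 - 5} \left(-7\right) \left(-1\right) = \frac{1}{2} \frac{1}{-10} \left(-7\right) \left(-1\right) = \frac{1}{2} \left(- \frac{1}{10}\right) \left(-7\right) \left(-1\right) = \frac{7}{20} \left(-1\right) = - \frac{7}{20} \approx -0.35$)
$\left(h + p\right)^{2} = \left(-413 - \frac{7}{20}\right)^{2} = \left(- \frac{8267}{20}\right)^{2} = \frac{68343289}{400}$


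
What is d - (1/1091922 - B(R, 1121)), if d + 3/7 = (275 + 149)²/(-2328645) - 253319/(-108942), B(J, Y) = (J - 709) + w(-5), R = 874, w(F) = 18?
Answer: 9954823259244243742/53862410465748885 ≈ 184.82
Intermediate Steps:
B(J, Y) = -691 + J (B(J, Y) = (J - 709) + 18 = (-709 + J) + 18 = -691 + J)
d = 359008036619/197312300570 (d = -3/7 + ((275 + 149)²/(-2328645) - 253319/(-108942)) = -3/7 + (424²*(-1/2328645) - 253319*(-1/108942)) = -3/7 + (179776*(-1/2328645) + 253319/108942) = -3/7 + (-179776/2328645 + 253319/108942) = -3/7 + 63367207307/28187471510 = 359008036619/197312300570 ≈ 1.8195)
d - (1/1091922 - B(R, 1121)) = 359008036619/197312300570 - (1/1091922 - (-691 + 874)) = 359008036619/197312300570 - (1/1091922 - 1*183) = 359008036619/197312300570 - (1/1091922 - 183) = 359008036619/197312300570 - 1*(-199821725/1091922) = 359008036619/197312300570 + 199821725/1091922 = 9954823259244243742/53862410465748885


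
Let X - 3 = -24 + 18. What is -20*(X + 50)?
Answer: -940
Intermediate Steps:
X = -3 (X = 3 + (-24 + 18) = 3 - 6 = -3)
-20*(X + 50) = -20*(-3 + 50) = -20*47 = -940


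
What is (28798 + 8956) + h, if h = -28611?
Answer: 9143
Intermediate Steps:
(28798 + 8956) + h = (28798 + 8956) - 28611 = 37754 - 28611 = 9143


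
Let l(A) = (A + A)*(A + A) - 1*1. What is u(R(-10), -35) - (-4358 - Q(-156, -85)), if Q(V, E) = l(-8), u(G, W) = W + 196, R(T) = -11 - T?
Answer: 4774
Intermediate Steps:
l(A) = -1 + 4*A² (l(A) = (2*A)*(2*A) - 1 = 4*A² - 1 = -1 + 4*A²)
u(G, W) = 196 + W
Q(V, E) = 255 (Q(V, E) = -1 + 4*(-8)² = -1 + 4*64 = -1 + 256 = 255)
u(R(-10), -35) - (-4358 - Q(-156, -85)) = (196 - 35) - (-4358 - 1*255) = 161 - (-4358 - 255) = 161 - 1*(-4613) = 161 + 4613 = 4774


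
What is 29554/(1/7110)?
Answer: 210128940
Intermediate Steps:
29554/(1/7110) = 29554*7110 = 210128940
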